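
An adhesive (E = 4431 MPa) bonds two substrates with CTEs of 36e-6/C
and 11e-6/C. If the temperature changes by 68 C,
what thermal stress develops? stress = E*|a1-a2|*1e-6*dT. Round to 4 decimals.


Stress = 4431 * |36 - 11| * 1e-6 * 68
= 7.5327 MPa

7.5327


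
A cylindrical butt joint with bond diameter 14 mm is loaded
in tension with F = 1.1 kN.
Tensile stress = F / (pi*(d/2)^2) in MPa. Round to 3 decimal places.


Area = pi * (14/2)^2 = 153.9380 mm^2
Stress = 1.1*1000 / 153.9380
= 7.146 MPa

7.146


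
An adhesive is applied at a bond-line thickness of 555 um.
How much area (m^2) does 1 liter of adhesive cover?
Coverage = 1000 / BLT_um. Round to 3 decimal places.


Coverage = 1000 / 555 = 1.802 m^2

1.802


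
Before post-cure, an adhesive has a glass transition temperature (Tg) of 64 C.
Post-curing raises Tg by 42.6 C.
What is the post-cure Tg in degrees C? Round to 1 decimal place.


Tg_post = Tg_base + delta_Tg
= 64 + 42.6
= 106.6 C

106.6


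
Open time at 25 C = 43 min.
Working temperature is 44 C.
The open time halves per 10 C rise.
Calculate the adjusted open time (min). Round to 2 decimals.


factor = 2^((44 - 25) / 10) = 3.7321
ot = 43 / 3.7321 = 11.52 min

11.52


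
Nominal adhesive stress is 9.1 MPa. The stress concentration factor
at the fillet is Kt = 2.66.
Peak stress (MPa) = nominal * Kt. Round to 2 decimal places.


Peak = 9.1 * 2.66 = 24.21 MPa

24.21


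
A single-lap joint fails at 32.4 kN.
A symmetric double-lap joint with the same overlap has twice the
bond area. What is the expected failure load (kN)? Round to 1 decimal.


Double-lap load = 2 * 32.4 = 64.8 kN

64.8


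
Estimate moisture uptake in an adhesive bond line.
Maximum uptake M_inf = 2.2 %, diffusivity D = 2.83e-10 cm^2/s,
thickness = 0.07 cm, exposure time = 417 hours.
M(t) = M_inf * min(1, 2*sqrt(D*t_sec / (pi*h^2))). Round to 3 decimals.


Convert time: 417 h = 1501200 s
ratio = min(1, 2*sqrt(2.83e-10*1501200/(pi*0.07^2)))
= 0.332253
M(t) = 2.2 * 0.332253 = 0.731%

0.731


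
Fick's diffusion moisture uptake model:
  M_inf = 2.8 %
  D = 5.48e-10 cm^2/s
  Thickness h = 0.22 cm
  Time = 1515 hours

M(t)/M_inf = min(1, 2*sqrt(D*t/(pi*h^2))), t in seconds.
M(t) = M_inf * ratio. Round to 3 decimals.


t_sec = 1515 * 3600 = 5454000
ratio = 2*sqrt(5.48e-10*5454000/(pi*0.22^2))
= min(1, 0.280401)
= 0.280401
M(t) = 2.8 * 0.280401 = 0.785 %

0.785


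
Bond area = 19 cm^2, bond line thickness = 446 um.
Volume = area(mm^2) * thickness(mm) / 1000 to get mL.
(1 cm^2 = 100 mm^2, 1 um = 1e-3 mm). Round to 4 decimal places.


area_mm2 = 19 * 100 = 1900
blt_mm = 446 * 1e-3 = 0.446
vol_mm3 = 1900 * 0.446 = 847.4
vol_mL = 847.4 / 1000 = 0.8474 mL

0.8474


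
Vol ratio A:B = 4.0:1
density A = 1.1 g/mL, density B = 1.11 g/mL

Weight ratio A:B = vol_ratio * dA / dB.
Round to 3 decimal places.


Weight ratio = 4.0 * 1.1 / 1.11
= 3.964

3.964


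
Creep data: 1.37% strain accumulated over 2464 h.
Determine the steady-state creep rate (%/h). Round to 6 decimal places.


Rate = 1.37 / 2464 = 0.000556 %/h

0.000556


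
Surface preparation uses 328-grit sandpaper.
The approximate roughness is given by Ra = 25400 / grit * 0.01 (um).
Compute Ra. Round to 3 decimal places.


Ra = 25400 / 328 * 0.01
= 254 / 328
= 0.774 um

0.774


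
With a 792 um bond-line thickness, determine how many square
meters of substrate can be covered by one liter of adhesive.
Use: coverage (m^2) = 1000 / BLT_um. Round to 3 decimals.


Coverage = 1000 / 792 = 1.263 m^2

1.263


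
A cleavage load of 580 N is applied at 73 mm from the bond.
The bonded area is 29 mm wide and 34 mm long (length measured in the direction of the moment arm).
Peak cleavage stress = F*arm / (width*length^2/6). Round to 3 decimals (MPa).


Moment = 580 * 73 = 42340 N*mm
Section modulus = 29 * 1156 / 6 = 33524 / 6 mm^3
Stress = 42340 / (33524 / 6) = 254040 / 33524
= 7.578 MPa

7.578


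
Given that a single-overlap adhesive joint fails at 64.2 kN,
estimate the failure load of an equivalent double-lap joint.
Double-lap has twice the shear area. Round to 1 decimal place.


Double-lap factor = 2
Expected load = 64.2 * 2 = 128.4 kN

128.4


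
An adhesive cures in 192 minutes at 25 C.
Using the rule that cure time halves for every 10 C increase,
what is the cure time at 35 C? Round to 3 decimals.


Factor = 2^((35 - 25) / 10) = 2.0000
Cure time = 192 / 2.0000
= 96.000 minutes

96.000


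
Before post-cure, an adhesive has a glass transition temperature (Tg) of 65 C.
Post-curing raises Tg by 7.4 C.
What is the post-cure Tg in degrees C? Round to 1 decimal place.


Tg_post = Tg_base + delta_Tg
= 65 + 7.4
= 72.4 C

72.4


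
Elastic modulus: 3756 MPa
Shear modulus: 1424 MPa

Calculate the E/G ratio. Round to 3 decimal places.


E / G = 3756 / 1424 = 2.638

2.638


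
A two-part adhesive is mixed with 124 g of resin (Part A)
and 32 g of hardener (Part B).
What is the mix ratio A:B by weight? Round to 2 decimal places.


Mix ratio = mass_A / mass_B
= 124 / 32
= 3.88

3.88


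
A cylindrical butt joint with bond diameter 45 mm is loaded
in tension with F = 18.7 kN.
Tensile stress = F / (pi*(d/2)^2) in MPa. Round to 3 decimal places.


Area = pi * (45/2)^2 = 1590.4313 mm^2
Stress = 18.7*1000 / 1590.4313
= 11.758 MPa

11.758


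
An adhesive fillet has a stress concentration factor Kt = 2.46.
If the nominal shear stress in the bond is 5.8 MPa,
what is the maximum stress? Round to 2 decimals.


Max stress = 5.8 * 2.46 = 14.27 MPa

14.27


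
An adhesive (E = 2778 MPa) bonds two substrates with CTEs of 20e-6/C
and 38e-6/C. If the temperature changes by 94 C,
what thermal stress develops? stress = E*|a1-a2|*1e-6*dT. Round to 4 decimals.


Stress = 2778 * |20 - 38| * 1e-6 * 94
= 4.7004 MPa

4.7004


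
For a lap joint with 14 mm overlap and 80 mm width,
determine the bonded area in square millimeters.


Area = 14 * 80 = 1120 mm^2

1120


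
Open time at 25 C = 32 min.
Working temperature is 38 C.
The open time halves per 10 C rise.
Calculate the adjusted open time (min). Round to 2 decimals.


factor = 2^((38 - 25) / 10) = 2.4623
ot = 32 / 2.4623 = 13.00 min

13.00


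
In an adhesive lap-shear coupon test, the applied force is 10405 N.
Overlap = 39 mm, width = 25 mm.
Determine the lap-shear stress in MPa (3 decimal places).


stress = F / (overlap * width)
= 10405 / (39 * 25)
= 10.672 MPa

10.672


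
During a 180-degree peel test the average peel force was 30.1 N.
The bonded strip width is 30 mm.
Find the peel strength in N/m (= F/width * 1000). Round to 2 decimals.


Peel strength = F/width * 1000
= 30.1 / 30 * 1000
= 1003.33 N/m

1003.33


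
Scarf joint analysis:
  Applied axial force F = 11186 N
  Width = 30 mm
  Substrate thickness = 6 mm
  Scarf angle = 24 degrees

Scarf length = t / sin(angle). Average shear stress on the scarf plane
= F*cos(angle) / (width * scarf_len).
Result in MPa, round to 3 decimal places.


Scarf length = 6 / sin(24 deg) = 14.7516 mm
cos(24 deg) = 0.913545
Shear = 11186 * 0.913545 / (30 * 14.7516)
= 23.091 MPa

23.091


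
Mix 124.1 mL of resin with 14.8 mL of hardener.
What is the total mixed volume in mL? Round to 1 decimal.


Total = 124.1 + 14.8 = 138.9 mL

138.9


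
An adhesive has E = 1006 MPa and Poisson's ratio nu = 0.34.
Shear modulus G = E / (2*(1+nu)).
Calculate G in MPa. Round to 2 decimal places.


G = 1006 / (2*(1+0.34))
= 1006 / 2.68
= 375.37 MPa

375.37


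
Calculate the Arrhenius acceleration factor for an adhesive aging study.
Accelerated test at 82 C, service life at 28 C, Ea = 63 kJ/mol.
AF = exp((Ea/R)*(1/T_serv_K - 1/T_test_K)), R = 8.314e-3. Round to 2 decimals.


T_test = 355.15 K, T_serv = 301.15 K
Ea/R = 63 / 0.008314 = 7577.58
AF = exp(7577.58 * (1/301.15 - 1/355.15))
= 45.87

45.87


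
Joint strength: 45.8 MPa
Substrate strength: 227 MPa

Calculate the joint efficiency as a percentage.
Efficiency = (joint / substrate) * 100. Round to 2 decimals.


Efficiency = (45.8 / 227) * 100 = 20.18%

20.18


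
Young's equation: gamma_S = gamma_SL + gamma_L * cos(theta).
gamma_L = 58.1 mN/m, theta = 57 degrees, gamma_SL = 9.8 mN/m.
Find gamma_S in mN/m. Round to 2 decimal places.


cos(57 deg) = 0.544639
gamma_S = 9.8 + 58.1 * 0.544639
= 41.44 mN/m

41.44


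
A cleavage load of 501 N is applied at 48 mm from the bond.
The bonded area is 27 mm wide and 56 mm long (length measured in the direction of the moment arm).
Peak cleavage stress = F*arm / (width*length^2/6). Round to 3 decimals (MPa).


Moment = 501 * 48 = 24048 N*mm
Section modulus = 27 * 3136 / 6 = 84672 / 6 mm^3
Stress = 24048 / (84672 / 6) = 144288 / 84672
= 1.704 MPa

1.704


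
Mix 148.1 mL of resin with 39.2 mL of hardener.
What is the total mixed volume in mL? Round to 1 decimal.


Total = 148.1 + 39.2 = 187.3 mL

187.3


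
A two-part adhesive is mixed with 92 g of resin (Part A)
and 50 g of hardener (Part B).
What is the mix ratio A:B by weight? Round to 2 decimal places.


Mix ratio = mass_A / mass_B
= 92 / 50
= 1.84

1.84


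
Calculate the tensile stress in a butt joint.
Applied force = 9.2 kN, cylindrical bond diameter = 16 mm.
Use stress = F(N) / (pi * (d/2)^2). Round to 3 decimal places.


A = pi * 8.0^2 = 201.0619 mm^2
sigma = 9200.0 / 201.0619 = 45.757 MPa

45.757


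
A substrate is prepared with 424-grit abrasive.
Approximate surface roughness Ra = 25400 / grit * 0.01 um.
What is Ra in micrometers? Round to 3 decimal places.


Ra = 25400 / 424 * 0.01 = 0.599 um

0.599


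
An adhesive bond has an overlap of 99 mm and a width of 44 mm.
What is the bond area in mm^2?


Bond area = overlap * width
= 99 * 44
= 4356 mm^2

4356


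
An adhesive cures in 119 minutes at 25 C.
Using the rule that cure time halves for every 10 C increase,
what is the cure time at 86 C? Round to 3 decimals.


Factor = 2^((86 - 25) / 10) = 68.5935
Cure time = 119 / 68.5935
= 1.735 minutes

1.735


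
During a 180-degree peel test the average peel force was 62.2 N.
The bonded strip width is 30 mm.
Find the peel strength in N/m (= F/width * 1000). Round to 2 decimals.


Peel strength = F/width * 1000
= 62.2 / 30 * 1000
= 2073.33 N/m

2073.33


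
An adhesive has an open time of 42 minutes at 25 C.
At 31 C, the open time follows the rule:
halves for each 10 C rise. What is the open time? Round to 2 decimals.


Factor = 2^((31-25)/10) = 1.5157
Open time = 42 / 1.5157 = 27.71 min

27.71


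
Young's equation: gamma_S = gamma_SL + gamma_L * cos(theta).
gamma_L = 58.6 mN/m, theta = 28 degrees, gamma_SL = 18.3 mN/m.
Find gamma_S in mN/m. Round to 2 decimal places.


cos(28 deg) = 0.882948
gamma_S = 18.3 + 58.6 * 0.882948
= 70.04 mN/m

70.04


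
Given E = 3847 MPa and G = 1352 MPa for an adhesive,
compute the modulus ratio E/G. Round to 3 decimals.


E/G ratio = 3847 / 1352 = 2.845

2.845


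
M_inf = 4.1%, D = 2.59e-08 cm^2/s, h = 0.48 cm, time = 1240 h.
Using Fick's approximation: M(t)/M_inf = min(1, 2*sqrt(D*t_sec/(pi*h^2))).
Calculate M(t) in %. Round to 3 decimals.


t = 4464000 s
ratio = min(1, 2*sqrt(2.59e-08*4464000/(pi*0.2304)))
= 0.799329
M(t) = 4.1 * 0.799329 = 3.277%

3.277


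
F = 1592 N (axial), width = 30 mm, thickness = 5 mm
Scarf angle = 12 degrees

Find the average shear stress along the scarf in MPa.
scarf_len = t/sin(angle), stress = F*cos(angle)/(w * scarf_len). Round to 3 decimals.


scarf_len = 5/sin(12 deg) = 24.0487
cos(12 deg) = 0.978148
stress = 1592*0.978148/(30*24.0487) = 2.158 MPa

2.158


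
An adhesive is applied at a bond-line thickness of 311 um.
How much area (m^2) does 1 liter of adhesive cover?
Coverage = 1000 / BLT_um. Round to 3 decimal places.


Coverage = 1000 / 311 = 3.215 m^2

3.215


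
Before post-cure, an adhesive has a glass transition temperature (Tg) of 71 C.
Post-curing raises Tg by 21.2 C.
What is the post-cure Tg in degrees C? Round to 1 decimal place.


Tg_post = Tg_base + delta_Tg
= 71 + 21.2
= 92.2 C

92.2


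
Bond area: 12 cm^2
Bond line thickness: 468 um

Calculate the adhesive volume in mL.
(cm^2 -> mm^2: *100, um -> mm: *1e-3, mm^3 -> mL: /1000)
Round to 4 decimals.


V = 12*100 * 468*1e-3 / 1000
= 0.5616 mL

0.5616


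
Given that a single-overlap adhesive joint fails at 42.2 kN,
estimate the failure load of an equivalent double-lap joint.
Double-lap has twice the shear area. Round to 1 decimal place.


Double-lap factor = 2
Expected load = 42.2 * 2 = 84.4 kN

84.4


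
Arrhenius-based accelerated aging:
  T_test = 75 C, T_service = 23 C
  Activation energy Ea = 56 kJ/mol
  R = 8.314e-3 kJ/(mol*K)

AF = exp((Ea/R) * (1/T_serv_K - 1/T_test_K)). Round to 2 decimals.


T_test_K = 348.15, T_serv_K = 296.15
AF = exp((56/8.314e-3) * (1/296.15 - 1/348.15))
= 29.88

29.88


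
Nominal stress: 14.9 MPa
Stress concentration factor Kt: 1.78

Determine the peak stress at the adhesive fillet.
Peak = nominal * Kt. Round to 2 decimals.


Peak stress = 14.9 * 1.78
= 26.52 MPa

26.52


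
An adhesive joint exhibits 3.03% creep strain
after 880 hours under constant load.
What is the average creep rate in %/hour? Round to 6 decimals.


Creep rate = strain / time
= 3.03 / 880
= 0.003443 %/h

0.003443


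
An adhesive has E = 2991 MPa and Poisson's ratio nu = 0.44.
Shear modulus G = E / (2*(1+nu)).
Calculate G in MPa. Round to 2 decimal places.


G = 2991 / (2*(1+0.44))
= 2991 / 2.88
= 1038.54 MPa

1038.54


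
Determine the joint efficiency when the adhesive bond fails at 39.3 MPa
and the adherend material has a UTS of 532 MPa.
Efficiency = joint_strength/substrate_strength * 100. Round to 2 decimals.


Joint efficiency = 39.3 / 532 * 100
= 7.39%

7.39


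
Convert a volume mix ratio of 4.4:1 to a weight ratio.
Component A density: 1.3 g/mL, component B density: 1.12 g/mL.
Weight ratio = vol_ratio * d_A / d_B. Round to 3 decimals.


= 4.4 * 1.3 / 1.12 = 5.107

5.107


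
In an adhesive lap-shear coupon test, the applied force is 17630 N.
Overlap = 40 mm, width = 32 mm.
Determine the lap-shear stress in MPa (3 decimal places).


stress = F / (overlap * width)
= 17630 / (40 * 32)
= 13.773 MPa

13.773


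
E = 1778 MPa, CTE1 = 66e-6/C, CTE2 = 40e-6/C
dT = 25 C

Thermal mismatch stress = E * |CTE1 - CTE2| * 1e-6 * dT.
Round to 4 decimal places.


= 1778 * 26e-6 * 25
= 1.1557 MPa

1.1557


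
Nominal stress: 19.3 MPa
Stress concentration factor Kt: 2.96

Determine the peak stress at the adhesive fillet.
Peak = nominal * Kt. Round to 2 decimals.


Peak stress = 19.3 * 2.96
= 57.13 MPa

57.13


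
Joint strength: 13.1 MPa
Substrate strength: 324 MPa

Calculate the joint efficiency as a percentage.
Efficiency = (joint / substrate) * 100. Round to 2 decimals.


Efficiency = (13.1 / 324) * 100 = 4.04%

4.04


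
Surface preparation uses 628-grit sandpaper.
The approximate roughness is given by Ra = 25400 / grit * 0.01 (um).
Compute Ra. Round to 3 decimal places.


Ra = 25400 / 628 * 0.01
= 254 / 628
= 0.404 um

0.404


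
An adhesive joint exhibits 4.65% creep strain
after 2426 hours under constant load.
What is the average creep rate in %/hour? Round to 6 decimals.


Creep rate = strain / time
= 4.65 / 2426
= 0.001917 %/h

0.001917


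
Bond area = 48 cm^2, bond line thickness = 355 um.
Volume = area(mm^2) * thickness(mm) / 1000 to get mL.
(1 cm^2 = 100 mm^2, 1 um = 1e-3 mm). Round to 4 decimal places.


area_mm2 = 48 * 100 = 4800
blt_mm = 355 * 1e-3 = 0.355
vol_mm3 = 4800 * 0.355 = 1704.0
vol_mL = 1704.0 / 1000 = 1.7040 mL

1.7040


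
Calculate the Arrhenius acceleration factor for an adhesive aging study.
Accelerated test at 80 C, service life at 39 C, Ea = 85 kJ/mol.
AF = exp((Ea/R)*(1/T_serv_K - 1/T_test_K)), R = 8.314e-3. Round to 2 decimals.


T_test = 353.15 K, T_serv = 312.15 K
Ea/R = 85 / 0.008314 = 10223.72
AF = exp(10223.72 * (1/312.15 - 1/353.15))
= 44.81

44.81


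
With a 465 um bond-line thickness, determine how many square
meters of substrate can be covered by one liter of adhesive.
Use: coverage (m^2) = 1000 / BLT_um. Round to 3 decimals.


Coverage = 1000 / 465 = 2.151 m^2

2.151


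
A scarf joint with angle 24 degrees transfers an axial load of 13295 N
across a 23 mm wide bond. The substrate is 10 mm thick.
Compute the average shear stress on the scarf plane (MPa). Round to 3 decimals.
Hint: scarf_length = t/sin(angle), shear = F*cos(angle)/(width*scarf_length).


scarf_length = 10 / sin(24 deg) = 24.5859 mm
cos(24 deg) = 0.913545
shear stress = 13295 * 0.913545 / (23 * 24.5859)
= 21.479 MPa

21.479


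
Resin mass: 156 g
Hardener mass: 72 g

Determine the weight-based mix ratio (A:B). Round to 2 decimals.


Ratio = 156 / 72 = 2.17

2.17


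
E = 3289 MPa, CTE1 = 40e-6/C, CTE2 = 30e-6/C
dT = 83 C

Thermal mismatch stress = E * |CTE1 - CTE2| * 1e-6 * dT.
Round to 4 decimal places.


= 3289 * 10e-6 * 83
= 2.7299 MPa

2.7299


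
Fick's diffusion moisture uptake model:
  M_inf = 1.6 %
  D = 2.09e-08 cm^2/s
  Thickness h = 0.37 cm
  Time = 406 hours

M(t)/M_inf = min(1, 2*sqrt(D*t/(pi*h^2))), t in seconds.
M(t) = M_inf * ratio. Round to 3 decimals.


t_sec = 406 * 3600 = 1461600
ratio = 2*sqrt(2.09e-08*1461600/(pi*0.37^2))
= min(1, 0.533017)
= 0.533017
M(t) = 1.6 * 0.533017 = 0.853 %

0.853


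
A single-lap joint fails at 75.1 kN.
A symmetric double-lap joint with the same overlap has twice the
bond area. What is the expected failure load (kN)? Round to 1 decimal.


Double-lap load = 2 * 75.1 = 150.2 kN

150.2


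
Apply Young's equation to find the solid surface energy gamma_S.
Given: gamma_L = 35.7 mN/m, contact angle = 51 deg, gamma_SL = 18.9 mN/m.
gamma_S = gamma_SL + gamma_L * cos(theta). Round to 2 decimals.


theta_rad = 51 * pi/180 = 0.890118
gamma_S = 18.9 + 35.7 * cos(0.890118)
= 41.37 mN/m

41.37


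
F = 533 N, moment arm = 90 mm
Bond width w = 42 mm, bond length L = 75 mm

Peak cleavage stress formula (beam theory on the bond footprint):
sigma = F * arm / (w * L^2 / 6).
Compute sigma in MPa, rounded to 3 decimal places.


sigma = (533 * 90) / (42 * 5625 / 6)
= 47970 * 6 / 236250
= 287820 / 236250
= 1.218 MPa

1.218


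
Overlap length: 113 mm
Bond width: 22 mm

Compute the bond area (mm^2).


Bond area = 113 * 22 = 2486 mm^2

2486


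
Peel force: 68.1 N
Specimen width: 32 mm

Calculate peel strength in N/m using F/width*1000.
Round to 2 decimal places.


Peel strength = 68.1 / 32 * 1000 = 2128.13 N/m

2128.13


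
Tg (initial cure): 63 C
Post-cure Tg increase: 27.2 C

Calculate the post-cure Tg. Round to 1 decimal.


Post-cure Tg = 63 + 27.2 = 90.2 C

90.2


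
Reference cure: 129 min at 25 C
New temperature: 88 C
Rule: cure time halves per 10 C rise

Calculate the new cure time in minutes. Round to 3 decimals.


factor = 2^((88-25)/10) = 78.7932
t_new = 129 / 78.7932 = 1.637 min

1.637


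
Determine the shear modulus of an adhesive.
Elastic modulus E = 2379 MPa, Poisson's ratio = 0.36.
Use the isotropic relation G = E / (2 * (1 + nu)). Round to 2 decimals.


G = 2379 / (2*(1+0.36)) = 2379 / 2.72
= 874.63 MPa

874.63


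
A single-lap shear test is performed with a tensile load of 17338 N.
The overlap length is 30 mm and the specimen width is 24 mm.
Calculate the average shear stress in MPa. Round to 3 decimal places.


Shear stress = F / (overlap * width)
= 17338 / (30 * 24)
= 17338 / 720
= 24.081 MPa

24.081


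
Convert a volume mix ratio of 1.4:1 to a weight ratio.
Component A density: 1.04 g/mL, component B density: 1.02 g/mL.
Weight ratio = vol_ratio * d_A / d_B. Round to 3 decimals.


= 1.4 * 1.04 / 1.02 = 1.427

1.427


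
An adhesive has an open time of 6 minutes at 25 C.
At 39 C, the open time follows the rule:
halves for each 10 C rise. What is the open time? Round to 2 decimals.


Factor = 2^((39-25)/10) = 2.6390
Open time = 6 / 2.6390 = 2.27 min

2.27


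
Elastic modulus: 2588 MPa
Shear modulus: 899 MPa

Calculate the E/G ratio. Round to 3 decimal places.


E / G = 2588 / 899 = 2.879

2.879


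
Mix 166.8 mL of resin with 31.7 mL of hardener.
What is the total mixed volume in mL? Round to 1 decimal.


Total = 166.8 + 31.7 = 198.5 mL

198.5


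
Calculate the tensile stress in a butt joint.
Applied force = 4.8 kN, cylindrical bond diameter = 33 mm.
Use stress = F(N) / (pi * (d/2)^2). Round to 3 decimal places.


A = pi * 16.5^2 = 855.2986 mm^2
sigma = 4800.0 / 855.2986 = 5.612 MPa

5.612


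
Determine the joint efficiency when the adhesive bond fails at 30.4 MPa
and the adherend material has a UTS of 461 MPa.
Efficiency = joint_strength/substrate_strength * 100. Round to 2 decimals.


Joint efficiency = 30.4 / 461 * 100
= 6.59%

6.59


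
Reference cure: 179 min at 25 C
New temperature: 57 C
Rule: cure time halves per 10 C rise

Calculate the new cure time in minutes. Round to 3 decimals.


factor = 2^((57-25)/10) = 9.1896
t_new = 179 / 9.1896 = 19.479 min

19.479


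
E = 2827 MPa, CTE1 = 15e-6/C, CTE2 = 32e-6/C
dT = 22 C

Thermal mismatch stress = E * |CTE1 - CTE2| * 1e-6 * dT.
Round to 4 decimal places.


= 2827 * 17e-6 * 22
= 1.0573 MPa

1.0573


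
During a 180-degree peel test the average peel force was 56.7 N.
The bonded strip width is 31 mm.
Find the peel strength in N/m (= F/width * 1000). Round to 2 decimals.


Peel strength = F/width * 1000
= 56.7 / 31 * 1000
= 1829.03 N/m

1829.03


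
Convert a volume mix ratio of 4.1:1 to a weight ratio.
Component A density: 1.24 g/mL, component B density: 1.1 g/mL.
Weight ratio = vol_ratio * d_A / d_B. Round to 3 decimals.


= 4.1 * 1.24 / 1.1 = 4.622

4.622


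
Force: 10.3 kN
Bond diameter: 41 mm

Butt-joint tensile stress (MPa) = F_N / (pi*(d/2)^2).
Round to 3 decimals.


F_N = 10.3 * 1000 = 10300.0 N
A = pi*(20.5)^2 = 1320.2543 mm^2
stress = 10300.0 / 1320.2543 = 7.802 MPa

7.802


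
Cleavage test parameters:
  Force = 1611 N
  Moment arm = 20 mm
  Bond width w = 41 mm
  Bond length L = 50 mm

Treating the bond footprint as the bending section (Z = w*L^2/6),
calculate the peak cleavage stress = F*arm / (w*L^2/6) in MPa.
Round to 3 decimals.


M = 1611 * 20 = 32220 N*mm
Z = 41 * 50^2 / 6 = 102500 / 6 mm^3
sigma = M / Z = 6 * 32220 / 102500 = 193320 / 102500
= 1.886 MPa

1.886


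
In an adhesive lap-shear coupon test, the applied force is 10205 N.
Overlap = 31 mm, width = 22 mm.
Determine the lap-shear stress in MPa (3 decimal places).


stress = F / (overlap * width)
= 10205 / (31 * 22)
= 14.963 MPa

14.963


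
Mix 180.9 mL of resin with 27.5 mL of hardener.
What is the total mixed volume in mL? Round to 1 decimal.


Total = 180.9 + 27.5 = 208.4 mL

208.4


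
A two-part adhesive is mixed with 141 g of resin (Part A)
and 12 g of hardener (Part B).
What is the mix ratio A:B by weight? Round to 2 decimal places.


Mix ratio = mass_A / mass_B
= 141 / 12
= 11.75

11.75


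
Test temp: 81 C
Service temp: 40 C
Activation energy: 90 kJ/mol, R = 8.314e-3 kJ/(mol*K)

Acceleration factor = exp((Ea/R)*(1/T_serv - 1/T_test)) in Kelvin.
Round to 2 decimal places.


AF = exp((90/0.008314)*(1/313.15 - 1/354.15))
= 54.71

54.71


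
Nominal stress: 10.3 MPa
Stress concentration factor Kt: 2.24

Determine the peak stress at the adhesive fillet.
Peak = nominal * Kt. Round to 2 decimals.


Peak stress = 10.3 * 2.24
= 23.07 MPa

23.07


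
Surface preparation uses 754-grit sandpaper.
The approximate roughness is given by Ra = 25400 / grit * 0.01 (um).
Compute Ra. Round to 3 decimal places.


Ra = 25400 / 754 * 0.01
= 254 / 754
= 0.337 um

0.337


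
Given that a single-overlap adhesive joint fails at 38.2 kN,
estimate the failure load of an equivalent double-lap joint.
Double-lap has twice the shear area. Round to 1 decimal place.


Double-lap factor = 2
Expected load = 38.2 * 2 = 76.4 kN

76.4


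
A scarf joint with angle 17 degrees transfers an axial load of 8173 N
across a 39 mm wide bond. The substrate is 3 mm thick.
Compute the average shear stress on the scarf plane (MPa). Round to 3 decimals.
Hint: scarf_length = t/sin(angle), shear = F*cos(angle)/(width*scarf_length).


scarf_length = 3 / sin(17 deg) = 10.2609 mm
cos(17 deg) = 0.956305
shear stress = 8173 * 0.956305 / (39 * 10.2609)
= 19.531 MPa

19.531


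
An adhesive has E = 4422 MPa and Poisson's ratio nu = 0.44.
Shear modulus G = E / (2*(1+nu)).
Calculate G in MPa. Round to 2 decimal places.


G = 4422 / (2*(1+0.44))
= 4422 / 2.88
= 1535.42 MPa

1535.42


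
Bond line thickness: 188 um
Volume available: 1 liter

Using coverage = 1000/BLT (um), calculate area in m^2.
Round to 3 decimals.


1 L = 1e6 mm^3, thickness = 188 um = 0.188 mm
Area = 1e6 / 0.188 mm^2 = (1e6 / 0.188) / 1e6 m^2 = 1000 / 188 m^2
= 5.319 m^2

5.319


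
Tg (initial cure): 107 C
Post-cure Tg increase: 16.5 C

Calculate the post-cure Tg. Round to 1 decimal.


Post-cure Tg = 107 + 16.5 = 123.5 C

123.5


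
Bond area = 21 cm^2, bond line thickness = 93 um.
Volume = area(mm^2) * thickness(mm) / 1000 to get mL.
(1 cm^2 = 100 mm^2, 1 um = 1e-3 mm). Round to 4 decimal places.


area_mm2 = 21 * 100 = 2100
blt_mm = 93 * 1e-3 = 0.093
vol_mm3 = 2100 * 0.093 = 195.3
vol_mL = 195.3 / 1000 = 0.1953 mL

0.1953


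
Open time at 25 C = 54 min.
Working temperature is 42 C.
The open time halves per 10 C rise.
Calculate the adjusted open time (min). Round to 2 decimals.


factor = 2^((42 - 25) / 10) = 3.2490
ot = 54 / 3.2490 = 16.62 min

16.62


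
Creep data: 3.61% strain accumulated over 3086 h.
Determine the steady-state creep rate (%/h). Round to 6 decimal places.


Rate = 3.61 / 3086 = 0.001170 %/h

0.001170


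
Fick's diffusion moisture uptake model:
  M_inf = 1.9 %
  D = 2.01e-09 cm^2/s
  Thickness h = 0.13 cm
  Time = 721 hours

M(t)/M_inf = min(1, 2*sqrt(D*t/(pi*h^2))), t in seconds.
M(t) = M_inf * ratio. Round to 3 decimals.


t_sec = 721 * 3600 = 2595600
ratio = 2*sqrt(2.01e-09*2595600/(pi*0.13^2))
= min(1, 0.626944)
= 0.626944
M(t) = 1.9 * 0.626944 = 1.191 %

1.191


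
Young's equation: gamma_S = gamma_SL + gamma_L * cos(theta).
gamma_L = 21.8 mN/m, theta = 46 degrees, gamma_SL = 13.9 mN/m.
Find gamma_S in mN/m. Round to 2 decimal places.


cos(46 deg) = 0.694658
gamma_S = 13.9 + 21.8 * 0.694658
= 29.04 mN/m

29.04


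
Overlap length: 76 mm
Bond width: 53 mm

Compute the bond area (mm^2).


Bond area = 76 * 53 = 4028 mm^2

4028


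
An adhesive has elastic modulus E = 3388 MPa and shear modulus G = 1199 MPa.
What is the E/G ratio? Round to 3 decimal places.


E/G = 3388 / 1199 = 2.826

2.826


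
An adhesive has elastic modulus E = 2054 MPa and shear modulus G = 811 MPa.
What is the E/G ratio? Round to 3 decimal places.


E/G = 2054 / 811 = 2.533

2.533


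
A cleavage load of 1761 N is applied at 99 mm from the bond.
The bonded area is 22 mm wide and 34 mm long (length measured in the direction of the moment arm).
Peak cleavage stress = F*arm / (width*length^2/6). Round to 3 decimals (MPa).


Moment = 1761 * 99 = 174339 N*mm
Section modulus = 22 * 1156 / 6 = 25432 / 6 mm^3
Stress = 174339 / (25432 / 6) = 1046034 / 25432
= 41.131 MPa

41.131


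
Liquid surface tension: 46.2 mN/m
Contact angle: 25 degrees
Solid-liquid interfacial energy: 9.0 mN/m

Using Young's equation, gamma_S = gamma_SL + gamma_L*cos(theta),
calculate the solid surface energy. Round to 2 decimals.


gamma_S = 9.0 + 46.2 * cos(25)
= 50.87 mN/m

50.87


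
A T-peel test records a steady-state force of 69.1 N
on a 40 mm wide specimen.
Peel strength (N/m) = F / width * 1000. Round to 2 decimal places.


Peel strength = 69.1 / 40 * 1000
= 1727.50 N/m

1727.50


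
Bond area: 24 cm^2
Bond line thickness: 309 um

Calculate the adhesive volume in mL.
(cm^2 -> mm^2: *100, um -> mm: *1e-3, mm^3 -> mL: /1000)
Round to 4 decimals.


V = 24*100 * 309*1e-3 / 1000
= 0.7416 mL

0.7416


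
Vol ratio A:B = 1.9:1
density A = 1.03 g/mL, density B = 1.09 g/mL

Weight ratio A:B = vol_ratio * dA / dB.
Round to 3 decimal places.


Weight ratio = 1.9 * 1.03 / 1.09
= 1.795

1.795


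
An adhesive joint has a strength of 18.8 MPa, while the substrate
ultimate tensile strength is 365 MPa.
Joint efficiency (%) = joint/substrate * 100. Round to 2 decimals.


Efficiency = 18.8 / 365 * 100
= 5.15%

5.15


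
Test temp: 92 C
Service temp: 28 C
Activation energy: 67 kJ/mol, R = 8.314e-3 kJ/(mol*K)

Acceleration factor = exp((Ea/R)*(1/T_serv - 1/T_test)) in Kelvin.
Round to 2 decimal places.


AF = exp((67/0.008314)*(1/301.15 - 1/365.15))
= 108.87

108.87


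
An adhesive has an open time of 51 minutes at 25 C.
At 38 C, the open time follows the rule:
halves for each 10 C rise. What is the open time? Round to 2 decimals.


Factor = 2^((38-25)/10) = 2.4623
Open time = 51 / 2.4623 = 20.71 min

20.71


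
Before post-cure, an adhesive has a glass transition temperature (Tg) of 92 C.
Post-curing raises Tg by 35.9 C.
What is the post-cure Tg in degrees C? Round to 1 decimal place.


Tg_post = Tg_base + delta_Tg
= 92 + 35.9
= 127.9 C

127.9


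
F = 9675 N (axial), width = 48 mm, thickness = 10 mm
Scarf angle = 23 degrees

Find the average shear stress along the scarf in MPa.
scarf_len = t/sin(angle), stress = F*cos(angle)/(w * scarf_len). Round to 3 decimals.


scarf_len = 10/sin(23 deg) = 25.5930
cos(23 deg) = 0.920505
stress = 9675*0.920505/(48*25.5930) = 7.250 MPa

7.250


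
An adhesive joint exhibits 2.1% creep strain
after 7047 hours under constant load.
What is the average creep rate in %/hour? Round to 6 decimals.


Creep rate = strain / time
= 2.1 / 7047
= 0.000298 %/h

0.000298


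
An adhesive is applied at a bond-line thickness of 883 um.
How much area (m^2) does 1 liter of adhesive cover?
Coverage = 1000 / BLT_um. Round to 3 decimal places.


Coverage = 1000 / 883 = 1.133 m^2

1.133


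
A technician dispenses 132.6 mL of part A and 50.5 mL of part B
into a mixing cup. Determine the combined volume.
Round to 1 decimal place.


Combined volume = 132.6 + 50.5
= 183.1 mL

183.1


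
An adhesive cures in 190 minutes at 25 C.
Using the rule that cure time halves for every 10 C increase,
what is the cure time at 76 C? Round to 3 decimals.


Factor = 2^((76 - 25) / 10) = 34.2968
Cure time = 190 / 34.2968
= 5.540 minutes

5.540


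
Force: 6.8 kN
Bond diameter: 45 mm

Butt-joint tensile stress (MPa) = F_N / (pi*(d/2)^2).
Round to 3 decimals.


F_N = 6.8 * 1000 = 6800.0 N
A = pi*(22.5)^2 = 1590.4313 mm^2
stress = 6800.0 / 1590.4313 = 4.276 MPa

4.276


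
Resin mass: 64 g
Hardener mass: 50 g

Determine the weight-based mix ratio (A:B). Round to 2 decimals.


Ratio = 64 / 50 = 1.28

1.28


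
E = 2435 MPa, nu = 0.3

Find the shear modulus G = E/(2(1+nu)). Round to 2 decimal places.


G = 2435 / (2 * 1.30)
= 936.54 MPa

936.54


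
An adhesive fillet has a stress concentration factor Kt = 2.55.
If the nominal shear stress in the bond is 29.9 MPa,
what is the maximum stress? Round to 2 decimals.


Max stress = 29.9 * 2.55 = 76.25 MPa

76.25


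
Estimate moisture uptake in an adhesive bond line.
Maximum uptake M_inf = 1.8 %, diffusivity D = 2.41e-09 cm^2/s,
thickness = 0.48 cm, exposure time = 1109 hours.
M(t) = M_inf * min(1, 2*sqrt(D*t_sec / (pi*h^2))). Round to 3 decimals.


Convert time: 1109 h = 3992400 s
ratio = min(1, 2*sqrt(2.41e-09*3992400/(pi*0.48^2)))
= 0.230589
M(t) = 1.8 * 0.230589 = 0.415%

0.415


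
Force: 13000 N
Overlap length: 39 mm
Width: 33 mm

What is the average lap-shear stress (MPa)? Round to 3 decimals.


Average shear stress = F / (overlap * width)
= 13000 / (39 * 33)
= 10.101 MPa

10.101


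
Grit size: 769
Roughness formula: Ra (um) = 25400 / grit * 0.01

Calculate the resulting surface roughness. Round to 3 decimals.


Ra = 25400 / 769 * 0.01
= 0.330 um

0.330


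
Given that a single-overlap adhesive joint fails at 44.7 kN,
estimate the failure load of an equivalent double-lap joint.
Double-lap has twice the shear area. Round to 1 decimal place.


Double-lap factor = 2
Expected load = 44.7 * 2 = 89.4 kN

89.4


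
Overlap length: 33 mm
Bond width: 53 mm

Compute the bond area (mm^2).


Bond area = 33 * 53 = 1749 mm^2

1749


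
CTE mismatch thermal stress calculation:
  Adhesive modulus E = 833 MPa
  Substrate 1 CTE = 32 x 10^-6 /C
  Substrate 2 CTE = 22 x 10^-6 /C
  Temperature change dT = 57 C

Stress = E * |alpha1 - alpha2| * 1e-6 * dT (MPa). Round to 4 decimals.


delta_alpha = |32 - 22| = 10 x 10^-6/C
Stress = 833 * 10e-6 * 57
= 0.4748 MPa

0.4748


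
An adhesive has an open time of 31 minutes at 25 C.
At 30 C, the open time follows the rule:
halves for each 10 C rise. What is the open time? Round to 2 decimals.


Factor = 2^((30-25)/10) = 1.4142
Open time = 31 / 1.4142 = 21.92 min

21.92


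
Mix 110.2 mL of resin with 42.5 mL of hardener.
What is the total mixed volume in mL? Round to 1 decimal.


Total = 110.2 + 42.5 = 152.7 mL

152.7


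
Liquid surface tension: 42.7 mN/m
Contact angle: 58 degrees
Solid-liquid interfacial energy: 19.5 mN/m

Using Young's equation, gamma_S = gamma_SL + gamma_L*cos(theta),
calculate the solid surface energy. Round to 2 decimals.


gamma_S = 19.5 + 42.7 * cos(58)
= 42.13 mN/m

42.13


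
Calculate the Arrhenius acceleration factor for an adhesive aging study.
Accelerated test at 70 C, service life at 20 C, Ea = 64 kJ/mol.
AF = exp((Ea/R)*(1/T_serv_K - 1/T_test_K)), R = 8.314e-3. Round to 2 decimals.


T_test = 343.15 K, T_serv = 293.15 K
Ea/R = 64 / 0.008314 = 7697.86
AF = exp(7697.86 * (1/293.15 - 1/343.15))
= 45.89

45.89


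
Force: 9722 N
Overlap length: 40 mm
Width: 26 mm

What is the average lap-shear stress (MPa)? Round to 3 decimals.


Average shear stress = F / (overlap * width)
= 9722 / (40 * 26)
= 9.348 MPa

9.348


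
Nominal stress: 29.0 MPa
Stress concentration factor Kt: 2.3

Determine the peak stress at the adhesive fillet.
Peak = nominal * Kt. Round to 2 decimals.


Peak stress = 29.0 * 2.3
= 66.70 MPa

66.70


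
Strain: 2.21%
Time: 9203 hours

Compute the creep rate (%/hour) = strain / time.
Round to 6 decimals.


Creep rate = 2.21 / 9203
= 0.000240 %/h

0.000240


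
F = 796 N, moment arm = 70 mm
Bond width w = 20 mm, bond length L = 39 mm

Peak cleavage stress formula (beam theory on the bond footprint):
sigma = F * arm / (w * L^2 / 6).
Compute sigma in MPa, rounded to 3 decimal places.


sigma = (796 * 70) / (20 * 1521 / 6)
= 55720 * 6 / 30420
= 334320 / 30420
= 10.990 MPa

10.990


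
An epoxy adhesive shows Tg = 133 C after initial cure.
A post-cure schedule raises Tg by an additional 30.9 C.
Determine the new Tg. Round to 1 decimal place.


New Tg = 133 + 30.9
= 163.9 C

163.9


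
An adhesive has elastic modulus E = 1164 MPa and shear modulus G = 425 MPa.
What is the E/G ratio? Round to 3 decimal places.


E/G = 1164 / 425 = 2.739

2.739


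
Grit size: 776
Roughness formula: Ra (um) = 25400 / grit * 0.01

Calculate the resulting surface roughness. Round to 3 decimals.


Ra = 25400 / 776 * 0.01
= 0.327 um

0.327


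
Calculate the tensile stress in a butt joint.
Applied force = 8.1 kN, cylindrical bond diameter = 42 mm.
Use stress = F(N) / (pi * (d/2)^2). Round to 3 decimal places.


A = pi * 21.0^2 = 1385.4424 mm^2
sigma = 8100.0 / 1385.4424 = 5.847 MPa

5.847


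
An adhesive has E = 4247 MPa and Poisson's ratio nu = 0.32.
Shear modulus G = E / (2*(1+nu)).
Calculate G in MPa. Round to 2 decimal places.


G = 4247 / (2*(1+0.32))
= 4247 / 2.64
= 1608.71 MPa

1608.71


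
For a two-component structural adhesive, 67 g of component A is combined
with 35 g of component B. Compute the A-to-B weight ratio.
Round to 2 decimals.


Weight ratio A:B = 67 / 35
= 1.91

1.91


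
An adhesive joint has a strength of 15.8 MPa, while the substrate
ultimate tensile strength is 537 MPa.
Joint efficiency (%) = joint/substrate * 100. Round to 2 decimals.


Efficiency = 15.8 / 537 * 100
= 2.94%

2.94


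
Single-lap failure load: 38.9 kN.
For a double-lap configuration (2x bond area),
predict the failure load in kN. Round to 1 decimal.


Failure load = 38.9 * 2 = 77.8 kN

77.8


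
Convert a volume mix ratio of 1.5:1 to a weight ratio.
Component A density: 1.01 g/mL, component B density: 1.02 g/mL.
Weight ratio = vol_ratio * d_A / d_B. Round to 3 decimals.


= 1.5 * 1.01 / 1.02 = 1.485

1.485


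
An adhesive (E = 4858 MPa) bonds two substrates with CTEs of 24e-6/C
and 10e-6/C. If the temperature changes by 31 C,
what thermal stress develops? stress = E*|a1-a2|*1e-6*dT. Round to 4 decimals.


Stress = 4858 * |24 - 10| * 1e-6 * 31
= 2.1084 MPa

2.1084


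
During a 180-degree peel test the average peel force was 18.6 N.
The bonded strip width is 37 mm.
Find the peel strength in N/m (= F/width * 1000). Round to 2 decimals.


Peel strength = F/width * 1000
= 18.6 / 37 * 1000
= 502.70 N/m

502.70


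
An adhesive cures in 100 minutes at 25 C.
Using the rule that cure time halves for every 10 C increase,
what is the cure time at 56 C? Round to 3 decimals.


Factor = 2^((56 - 25) / 10) = 8.5742
Cure time = 100 / 8.5742
= 11.663 minutes

11.663


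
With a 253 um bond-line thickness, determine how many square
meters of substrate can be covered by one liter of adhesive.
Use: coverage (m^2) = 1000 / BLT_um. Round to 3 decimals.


Coverage = 1000 / 253 = 3.953 m^2

3.953


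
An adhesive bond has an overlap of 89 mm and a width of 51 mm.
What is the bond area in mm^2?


Bond area = overlap * width
= 89 * 51
= 4539 mm^2

4539


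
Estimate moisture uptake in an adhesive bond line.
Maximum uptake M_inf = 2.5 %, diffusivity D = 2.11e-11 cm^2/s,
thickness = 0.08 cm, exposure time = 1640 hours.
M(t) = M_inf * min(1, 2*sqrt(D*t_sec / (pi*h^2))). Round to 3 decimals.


Convert time: 1640 h = 5904000 s
ratio = min(1, 2*sqrt(2.11e-11*5904000/(pi*0.08^2)))
= 0.157427
M(t) = 2.5 * 0.157427 = 0.394%

0.394


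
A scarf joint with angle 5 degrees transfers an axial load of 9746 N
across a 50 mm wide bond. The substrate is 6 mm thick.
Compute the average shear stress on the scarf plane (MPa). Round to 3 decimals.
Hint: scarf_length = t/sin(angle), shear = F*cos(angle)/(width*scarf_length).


scarf_length = 6 / sin(5 deg) = 68.8423 mm
cos(5 deg) = 0.996195
shear stress = 9746 * 0.996195 / (50 * 68.8423)
= 2.821 MPa

2.821


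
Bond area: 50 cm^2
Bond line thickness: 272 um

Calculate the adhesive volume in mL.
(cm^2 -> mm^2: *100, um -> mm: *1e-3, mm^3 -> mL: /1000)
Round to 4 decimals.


V = 50*100 * 272*1e-3 / 1000
= 1.3600 mL

1.3600


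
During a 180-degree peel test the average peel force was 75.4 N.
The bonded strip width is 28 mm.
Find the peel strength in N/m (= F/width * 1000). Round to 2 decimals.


Peel strength = F/width * 1000
= 75.4 / 28 * 1000
= 2692.86 N/m

2692.86


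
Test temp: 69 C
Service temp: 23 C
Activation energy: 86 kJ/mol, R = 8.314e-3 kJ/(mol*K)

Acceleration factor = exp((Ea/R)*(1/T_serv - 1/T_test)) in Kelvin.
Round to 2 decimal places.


AF = exp((86/0.008314)*(1/296.15 - 1/342.15))
= 109.50

109.50


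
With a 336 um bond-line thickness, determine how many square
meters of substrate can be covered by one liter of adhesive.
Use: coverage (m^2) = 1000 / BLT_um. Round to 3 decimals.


Coverage = 1000 / 336 = 2.976 m^2

2.976


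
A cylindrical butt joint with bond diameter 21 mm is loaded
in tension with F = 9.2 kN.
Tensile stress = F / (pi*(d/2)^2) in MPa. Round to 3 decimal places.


Area = pi * (21/2)^2 = 346.3606 mm^2
Stress = 9.2*1000 / 346.3606
= 26.562 MPa

26.562


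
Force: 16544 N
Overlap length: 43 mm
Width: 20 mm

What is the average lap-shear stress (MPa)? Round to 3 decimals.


Average shear stress = F / (overlap * width)
= 16544 / (43 * 20)
= 19.237 MPa

19.237
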